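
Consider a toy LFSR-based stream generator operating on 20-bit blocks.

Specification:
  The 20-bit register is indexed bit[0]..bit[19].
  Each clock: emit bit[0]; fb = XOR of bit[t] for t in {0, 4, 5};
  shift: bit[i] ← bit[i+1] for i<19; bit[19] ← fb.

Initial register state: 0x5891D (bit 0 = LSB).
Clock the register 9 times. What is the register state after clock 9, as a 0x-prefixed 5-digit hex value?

reg_0 = 0x5891D
clock 1: out=1, reg = 0x2C48E
clock 2: out=0, reg = 0x16247
clock 3: out=1, reg = 0x8B123
clock 4: out=1, reg = 0x45891
clock 5: out=1, reg = 0x22C48
clock 6: out=0, reg = 0x11624
clock 7: out=0, reg = 0x88B12
clock 8: out=0, reg = 0xC4589
clock 9: out=1, reg = 0xE22C4

0xE22C4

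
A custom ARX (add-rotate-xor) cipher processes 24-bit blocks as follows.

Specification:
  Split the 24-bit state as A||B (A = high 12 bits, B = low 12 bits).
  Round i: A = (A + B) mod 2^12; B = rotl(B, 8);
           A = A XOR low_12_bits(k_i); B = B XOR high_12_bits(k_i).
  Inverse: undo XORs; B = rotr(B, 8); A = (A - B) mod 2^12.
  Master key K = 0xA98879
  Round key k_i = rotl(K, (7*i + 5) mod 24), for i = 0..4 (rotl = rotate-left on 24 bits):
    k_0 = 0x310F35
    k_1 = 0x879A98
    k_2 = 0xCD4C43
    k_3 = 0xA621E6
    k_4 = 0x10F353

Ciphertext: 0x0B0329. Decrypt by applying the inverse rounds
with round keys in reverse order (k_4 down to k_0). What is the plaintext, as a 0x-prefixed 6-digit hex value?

s_0 = ciphertext = 0x0B0329
s_1 = InvRound(s_0, k_4) = 0x181262
s_2 = InvRound(s_1, k_3) = 0x05F008
s_3 = InvRound(s_2, k_2) = 0xE50DCC
s_4 = InvRound(s_3, k_1) = 0x973B55
s_5 = InvRound(s_4, k_0) = 0x1EE458

0x1EE458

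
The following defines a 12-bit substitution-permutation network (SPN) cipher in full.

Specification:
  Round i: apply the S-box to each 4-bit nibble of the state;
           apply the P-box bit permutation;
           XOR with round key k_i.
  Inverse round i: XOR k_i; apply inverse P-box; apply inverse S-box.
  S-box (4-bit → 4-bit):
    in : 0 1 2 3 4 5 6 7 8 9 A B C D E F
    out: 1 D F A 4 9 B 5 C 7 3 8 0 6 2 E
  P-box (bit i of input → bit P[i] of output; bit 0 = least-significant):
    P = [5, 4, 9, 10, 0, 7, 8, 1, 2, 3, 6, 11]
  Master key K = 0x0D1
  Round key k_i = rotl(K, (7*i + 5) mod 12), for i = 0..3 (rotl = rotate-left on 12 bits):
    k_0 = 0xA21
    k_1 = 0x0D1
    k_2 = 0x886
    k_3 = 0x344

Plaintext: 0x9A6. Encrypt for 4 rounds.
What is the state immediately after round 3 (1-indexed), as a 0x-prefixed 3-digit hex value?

s_0 = plaintext = 0x9A6
s_1 = Round(s_0, k_0) = 0xEDC
s_2 = Round(s_1, k_1) = 0x159
s_3 = Round(s_2, k_2) = 0x2F1
s_4 = Round(s_3, k_3) = 0xCAA

0x2F1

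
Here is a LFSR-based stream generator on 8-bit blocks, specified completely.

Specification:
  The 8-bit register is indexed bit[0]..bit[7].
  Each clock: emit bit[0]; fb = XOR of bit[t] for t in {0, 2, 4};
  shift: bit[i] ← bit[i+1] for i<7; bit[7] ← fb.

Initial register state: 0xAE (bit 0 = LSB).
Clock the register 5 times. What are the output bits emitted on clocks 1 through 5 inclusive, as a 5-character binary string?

reg_0 = 0xAE
clock 1: out=0, reg = 0xD7
clock 2: out=1, reg = 0xEB
clock 3: out=1, reg = 0xF5
clock 4: out=1, reg = 0xFA
clock 5: out=0, reg = 0xFD

01110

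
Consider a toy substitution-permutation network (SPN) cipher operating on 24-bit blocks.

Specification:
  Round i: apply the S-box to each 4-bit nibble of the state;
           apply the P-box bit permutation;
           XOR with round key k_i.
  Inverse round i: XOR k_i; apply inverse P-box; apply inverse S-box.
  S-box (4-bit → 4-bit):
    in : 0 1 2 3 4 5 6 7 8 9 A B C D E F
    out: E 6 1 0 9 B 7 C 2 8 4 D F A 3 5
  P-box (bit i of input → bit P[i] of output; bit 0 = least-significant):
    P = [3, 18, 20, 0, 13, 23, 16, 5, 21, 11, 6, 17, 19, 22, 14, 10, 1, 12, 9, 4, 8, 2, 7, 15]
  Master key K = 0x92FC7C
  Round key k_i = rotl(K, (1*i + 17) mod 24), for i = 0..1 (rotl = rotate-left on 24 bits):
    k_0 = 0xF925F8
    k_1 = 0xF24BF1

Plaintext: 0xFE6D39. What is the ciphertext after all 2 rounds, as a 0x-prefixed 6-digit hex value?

0xC18618

s_0 = plaintext = 0xFE6D39
s_1 = Round(s_0, k_0) = 0xB37C7B
s_2 = Round(s_1, k_1) = 0xC18618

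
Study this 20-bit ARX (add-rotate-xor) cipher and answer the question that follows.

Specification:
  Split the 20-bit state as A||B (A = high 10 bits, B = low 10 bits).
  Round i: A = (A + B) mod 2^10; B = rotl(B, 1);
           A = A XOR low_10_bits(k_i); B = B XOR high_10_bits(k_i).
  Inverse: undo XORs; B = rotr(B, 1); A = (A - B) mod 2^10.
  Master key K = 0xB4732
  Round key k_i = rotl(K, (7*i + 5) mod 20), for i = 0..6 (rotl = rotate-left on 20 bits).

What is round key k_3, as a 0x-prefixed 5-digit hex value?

K = 0xB4732
k_0 = rotl(K, (7*0+5) mod 20) = rotl(K, 5) = 0x8E656
k_1 = rotl(K, (7*1+5) mod 20) = rotl(K, 12) = 0x32B47
k_2 = rotl(K, (7*2+5) mod 20) = rotl(K, 19) = 0x5A399
k_3 = rotl(K, (7*3+5) mod 20) = rotl(K, 6) = 0x1CCAD

0x1CCAD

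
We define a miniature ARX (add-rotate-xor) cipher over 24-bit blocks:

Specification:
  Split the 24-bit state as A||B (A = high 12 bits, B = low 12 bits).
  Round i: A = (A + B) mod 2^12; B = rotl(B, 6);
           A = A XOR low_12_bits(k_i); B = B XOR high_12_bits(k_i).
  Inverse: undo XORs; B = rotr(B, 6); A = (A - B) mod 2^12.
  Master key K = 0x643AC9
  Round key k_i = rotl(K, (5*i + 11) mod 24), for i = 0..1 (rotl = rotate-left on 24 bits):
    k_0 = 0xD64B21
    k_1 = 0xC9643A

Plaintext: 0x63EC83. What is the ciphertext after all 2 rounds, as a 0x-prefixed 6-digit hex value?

s_0 = plaintext = 0x63EC83
s_1 = Round(s_0, k_0) = 0x9E0D96
s_2 = Round(s_1, k_1) = 0x34C920

0x34C920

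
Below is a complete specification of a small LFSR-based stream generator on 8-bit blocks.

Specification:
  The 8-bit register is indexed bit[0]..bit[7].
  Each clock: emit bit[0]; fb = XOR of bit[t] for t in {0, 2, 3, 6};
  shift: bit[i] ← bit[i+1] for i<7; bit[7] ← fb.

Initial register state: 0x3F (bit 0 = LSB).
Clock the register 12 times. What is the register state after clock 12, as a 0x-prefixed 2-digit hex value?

reg_0 = 0x3F
clock 1: out=1, reg = 0x9F
clock 2: out=1, reg = 0xCF
clock 3: out=1, reg = 0x67
clock 4: out=1, reg = 0xB3
clock 5: out=1, reg = 0xD9
clock 6: out=1, reg = 0xEC
clock 7: out=0, reg = 0xF6
clock 8: out=0, reg = 0x7B
clock 9: out=1, reg = 0xBD
clock 10: out=1, reg = 0xDE
clock 11: out=0, reg = 0xEF
clock 12: out=1, reg = 0x77

0x77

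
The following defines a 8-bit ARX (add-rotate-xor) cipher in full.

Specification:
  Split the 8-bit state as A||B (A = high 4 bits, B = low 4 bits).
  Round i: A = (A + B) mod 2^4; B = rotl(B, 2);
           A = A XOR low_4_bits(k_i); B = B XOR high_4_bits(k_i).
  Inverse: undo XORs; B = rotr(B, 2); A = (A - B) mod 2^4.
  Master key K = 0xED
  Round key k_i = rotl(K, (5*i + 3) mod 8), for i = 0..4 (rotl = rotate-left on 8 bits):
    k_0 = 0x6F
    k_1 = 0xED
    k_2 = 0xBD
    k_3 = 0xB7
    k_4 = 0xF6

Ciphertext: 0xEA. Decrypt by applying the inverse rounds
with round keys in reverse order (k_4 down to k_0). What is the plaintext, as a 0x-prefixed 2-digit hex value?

0xA7

s_0 = ciphertext = 0xEA
s_1 = InvRound(s_0, k_4) = 0x35
s_2 = InvRound(s_1, k_3) = 0x9B
s_3 = InvRound(s_2, k_2) = 0x40
s_4 = InvRound(s_3, k_1) = 0xEB
s_5 = InvRound(s_4, k_0) = 0xA7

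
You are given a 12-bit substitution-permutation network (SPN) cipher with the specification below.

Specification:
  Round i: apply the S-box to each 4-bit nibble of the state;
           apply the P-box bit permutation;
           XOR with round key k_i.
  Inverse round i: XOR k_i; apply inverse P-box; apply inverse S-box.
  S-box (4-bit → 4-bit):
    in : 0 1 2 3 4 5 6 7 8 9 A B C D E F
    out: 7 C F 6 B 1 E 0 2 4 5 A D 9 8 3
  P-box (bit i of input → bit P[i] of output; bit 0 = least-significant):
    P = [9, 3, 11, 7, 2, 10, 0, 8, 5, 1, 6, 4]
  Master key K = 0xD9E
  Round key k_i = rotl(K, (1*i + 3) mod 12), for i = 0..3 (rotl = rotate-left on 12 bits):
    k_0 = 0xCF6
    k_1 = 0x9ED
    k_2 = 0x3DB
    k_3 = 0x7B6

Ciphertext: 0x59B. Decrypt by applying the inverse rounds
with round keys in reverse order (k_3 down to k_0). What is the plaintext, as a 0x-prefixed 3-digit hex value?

s_0 = ciphertext = 0x59B
s_1 = InvRound(s_0, k_3) = 0x5AF
s_2 = InvRound(s_1, k_2) = 0xCF5
s_3 = InvRound(s_2, k_1) = 0xEB8
s_4 = InvRound(s_3, k_0) = 0x35F

0x35F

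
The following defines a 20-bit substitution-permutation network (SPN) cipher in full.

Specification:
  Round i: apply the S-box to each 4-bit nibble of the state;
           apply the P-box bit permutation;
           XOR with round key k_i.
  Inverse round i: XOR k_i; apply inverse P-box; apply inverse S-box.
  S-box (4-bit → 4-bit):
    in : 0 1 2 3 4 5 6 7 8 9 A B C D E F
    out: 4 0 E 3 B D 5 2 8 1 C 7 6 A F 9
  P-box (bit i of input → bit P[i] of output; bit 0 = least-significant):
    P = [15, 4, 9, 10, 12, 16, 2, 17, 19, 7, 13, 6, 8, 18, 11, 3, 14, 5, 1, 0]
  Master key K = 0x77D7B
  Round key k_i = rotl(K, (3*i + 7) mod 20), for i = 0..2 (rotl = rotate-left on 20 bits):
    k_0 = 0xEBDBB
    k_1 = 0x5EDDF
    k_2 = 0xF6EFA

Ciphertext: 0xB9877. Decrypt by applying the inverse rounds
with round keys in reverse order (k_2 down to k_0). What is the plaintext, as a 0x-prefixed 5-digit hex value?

0x988AA

s_0 = ciphertext = 0xB9877
s_1 = InvRound(s_0, k_2) = 0xFDC65
s_2 = InvRound(s_1, k_1) = 0xCFBF7
s_3 = InvRound(s_2, k_0) = 0x988AA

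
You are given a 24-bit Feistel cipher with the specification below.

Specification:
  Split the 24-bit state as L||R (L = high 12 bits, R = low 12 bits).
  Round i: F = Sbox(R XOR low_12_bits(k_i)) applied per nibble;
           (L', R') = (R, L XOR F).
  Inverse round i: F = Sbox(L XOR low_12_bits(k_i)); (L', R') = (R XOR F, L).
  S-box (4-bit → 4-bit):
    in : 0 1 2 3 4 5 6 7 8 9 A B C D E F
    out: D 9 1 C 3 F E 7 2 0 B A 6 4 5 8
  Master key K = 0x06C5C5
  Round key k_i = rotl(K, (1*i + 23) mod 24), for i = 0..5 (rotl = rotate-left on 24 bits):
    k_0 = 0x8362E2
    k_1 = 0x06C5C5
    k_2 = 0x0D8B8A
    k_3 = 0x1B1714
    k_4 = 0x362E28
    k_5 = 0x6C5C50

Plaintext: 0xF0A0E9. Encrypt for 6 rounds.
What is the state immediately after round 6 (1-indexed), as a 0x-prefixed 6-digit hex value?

0x7BED12

s_0 = plaintext = 0xF0A0E9
s_1 = Round(s_0, k_0) = 0x0E9ED0
s_2 = Round(s_1, k_1) = 0xED0A76
s_3 = Round(s_2, k_2) = 0xA76756
s_4 = Round(s_3, k_3) = 0x756747
s_5 = Round(s_4, k_4) = 0x7477BE
s_6 = Round(s_5, k_5) = 0x7BED12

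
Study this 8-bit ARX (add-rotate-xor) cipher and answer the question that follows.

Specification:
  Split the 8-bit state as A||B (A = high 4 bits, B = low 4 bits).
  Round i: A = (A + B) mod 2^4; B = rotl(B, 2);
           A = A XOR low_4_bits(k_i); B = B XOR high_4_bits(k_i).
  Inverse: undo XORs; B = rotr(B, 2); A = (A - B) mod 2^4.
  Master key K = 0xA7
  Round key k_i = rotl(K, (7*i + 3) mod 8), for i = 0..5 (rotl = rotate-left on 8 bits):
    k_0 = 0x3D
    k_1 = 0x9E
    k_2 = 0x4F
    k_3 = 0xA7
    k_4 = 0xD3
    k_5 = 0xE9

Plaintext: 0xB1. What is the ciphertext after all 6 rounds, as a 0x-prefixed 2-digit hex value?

s_0 = plaintext = 0xB1
s_1 = Round(s_0, k_0) = 0x17
s_2 = Round(s_1, k_1) = 0x64
s_3 = Round(s_2, k_2) = 0x55
s_4 = Round(s_3, k_3) = 0xDF
s_5 = Round(s_4, k_4) = 0xF2
s_6 = Round(s_5, k_5) = 0x86

0x86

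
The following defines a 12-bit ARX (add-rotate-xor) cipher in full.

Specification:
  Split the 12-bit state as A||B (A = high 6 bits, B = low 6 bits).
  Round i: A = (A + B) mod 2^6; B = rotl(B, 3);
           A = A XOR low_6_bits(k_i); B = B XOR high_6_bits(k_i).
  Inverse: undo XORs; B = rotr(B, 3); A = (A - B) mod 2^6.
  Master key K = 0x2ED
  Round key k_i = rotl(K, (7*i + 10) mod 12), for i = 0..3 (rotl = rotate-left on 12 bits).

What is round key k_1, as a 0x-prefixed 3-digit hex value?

K = 0x2ED
k_0 = rotl(K, (7*0+10) mod 12) = rotl(K, 10) = 0x4BB
k_1 = rotl(K, (7*1+10) mod 12) = rotl(K, 5) = 0xDA5

0xDA5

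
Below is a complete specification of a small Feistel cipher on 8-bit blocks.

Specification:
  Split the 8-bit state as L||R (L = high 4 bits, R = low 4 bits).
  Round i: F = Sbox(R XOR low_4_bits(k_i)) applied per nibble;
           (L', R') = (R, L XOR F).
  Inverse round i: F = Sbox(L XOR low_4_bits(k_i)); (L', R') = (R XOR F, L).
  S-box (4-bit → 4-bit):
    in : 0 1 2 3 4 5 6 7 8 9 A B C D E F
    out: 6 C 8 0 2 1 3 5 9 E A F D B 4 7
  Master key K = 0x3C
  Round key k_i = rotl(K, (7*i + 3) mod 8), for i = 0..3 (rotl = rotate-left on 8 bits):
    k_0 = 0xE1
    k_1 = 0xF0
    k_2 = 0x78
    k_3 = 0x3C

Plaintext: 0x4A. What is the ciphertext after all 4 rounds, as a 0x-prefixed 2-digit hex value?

0x08

s_0 = plaintext = 0x4A
s_1 = Round(s_0, k_0) = 0xAB
s_2 = Round(s_1, k_1) = 0xB5
s_3 = Round(s_2, k_2) = 0x50
s_4 = Round(s_3, k_3) = 0x08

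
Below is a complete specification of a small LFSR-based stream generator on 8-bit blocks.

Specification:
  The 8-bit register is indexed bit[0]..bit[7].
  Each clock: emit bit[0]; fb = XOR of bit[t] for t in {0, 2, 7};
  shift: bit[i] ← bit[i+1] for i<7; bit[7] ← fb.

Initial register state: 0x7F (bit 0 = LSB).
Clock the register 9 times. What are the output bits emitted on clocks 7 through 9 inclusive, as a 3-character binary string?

reg_0 = 0x7F
clock 1: out=1, reg = 0x3F
clock 2: out=1, reg = 0x1F
clock 3: out=1, reg = 0x0F
clock 4: out=1, reg = 0x07
clock 5: out=1, reg = 0x03
clock 6: out=1, reg = 0x81
clock 7: out=1, reg = 0x40
clock 8: out=0, reg = 0x20
clock 9: out=0, reg = 0x10

100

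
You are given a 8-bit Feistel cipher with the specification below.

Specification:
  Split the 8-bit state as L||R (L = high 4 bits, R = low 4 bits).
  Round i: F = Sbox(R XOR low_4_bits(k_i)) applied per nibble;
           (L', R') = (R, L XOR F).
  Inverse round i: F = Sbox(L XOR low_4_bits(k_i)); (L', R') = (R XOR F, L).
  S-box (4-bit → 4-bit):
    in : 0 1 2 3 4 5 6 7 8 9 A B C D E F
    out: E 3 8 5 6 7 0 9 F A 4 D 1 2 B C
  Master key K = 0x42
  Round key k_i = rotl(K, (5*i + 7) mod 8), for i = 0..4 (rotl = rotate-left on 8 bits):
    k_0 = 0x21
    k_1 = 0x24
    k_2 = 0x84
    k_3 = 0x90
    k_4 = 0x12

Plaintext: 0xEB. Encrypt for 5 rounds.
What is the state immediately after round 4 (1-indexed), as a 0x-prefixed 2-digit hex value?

0xC1

s_0 = plaintext = 0xEB
s_1 = Round(s_0, k_0) = 0xBA
s_2 = Round(s_1, k_1) = 0xA0
s_3 = Round(s_2, k_2) = 0x0C
s_4 = Round(s_3, k_3) = 0xC1
s_5 = Round(s_4, k_4) = 0x19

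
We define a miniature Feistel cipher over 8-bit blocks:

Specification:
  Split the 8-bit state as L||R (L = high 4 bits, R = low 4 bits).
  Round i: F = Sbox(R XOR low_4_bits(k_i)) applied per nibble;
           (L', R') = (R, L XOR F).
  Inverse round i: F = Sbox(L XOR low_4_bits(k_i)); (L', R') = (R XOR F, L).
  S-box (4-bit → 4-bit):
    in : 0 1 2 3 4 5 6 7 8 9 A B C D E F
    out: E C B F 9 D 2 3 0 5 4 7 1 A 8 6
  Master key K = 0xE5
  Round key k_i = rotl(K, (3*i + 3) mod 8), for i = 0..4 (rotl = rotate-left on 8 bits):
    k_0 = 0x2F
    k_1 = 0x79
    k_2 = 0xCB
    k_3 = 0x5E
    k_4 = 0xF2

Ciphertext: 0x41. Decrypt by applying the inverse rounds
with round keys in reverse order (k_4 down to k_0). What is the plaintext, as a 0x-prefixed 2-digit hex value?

s_0 = ciphertext = 0x41
s_1 = InvRound(s_0, k_4) = 0x34
s_2 = InvRound(s_1, k_3) = 0xE3
s_3 = InvRound(s_2, k_2) = 0xEE
s_4 = InvRound(s_3, k_1) = 0xDE
s_5 = InvRound(s_4, k_0) = 0x5D

0x5D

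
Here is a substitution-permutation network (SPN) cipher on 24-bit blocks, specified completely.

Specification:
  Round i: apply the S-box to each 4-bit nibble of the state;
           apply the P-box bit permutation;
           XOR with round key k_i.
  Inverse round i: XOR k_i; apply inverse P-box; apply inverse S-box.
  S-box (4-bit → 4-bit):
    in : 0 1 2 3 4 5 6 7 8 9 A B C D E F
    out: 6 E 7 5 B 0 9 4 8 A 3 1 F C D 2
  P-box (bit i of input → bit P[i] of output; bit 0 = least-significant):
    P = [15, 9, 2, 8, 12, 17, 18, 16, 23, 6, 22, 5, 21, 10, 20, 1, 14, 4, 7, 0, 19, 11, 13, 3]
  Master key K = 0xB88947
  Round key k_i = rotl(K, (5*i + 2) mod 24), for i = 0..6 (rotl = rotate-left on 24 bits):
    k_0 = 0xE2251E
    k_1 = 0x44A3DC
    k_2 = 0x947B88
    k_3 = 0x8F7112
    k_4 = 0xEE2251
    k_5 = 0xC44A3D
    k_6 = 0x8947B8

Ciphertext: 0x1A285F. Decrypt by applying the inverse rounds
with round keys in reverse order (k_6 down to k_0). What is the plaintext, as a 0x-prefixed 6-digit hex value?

s_0 = ciphertext = 0x1A285F
s_1 = InvRound(s_0, k_6) = 0x0E1491
s_2 = InvRound(s_1, k_5) = 0x43FEA0
s_3 = InvRound(s_2, k_4) = 0xACA4EB
s_4 = InvRound(s_3, k_3) = 0x8CA946
s_5 = InvRound(s_4, k_2) = 0x63DFB2
s_6 = InvRound(s_5, k_1) = 0x1B49C7
s_7 = InvRound(s_6, k_0) = 0xCC2285

0xCC2285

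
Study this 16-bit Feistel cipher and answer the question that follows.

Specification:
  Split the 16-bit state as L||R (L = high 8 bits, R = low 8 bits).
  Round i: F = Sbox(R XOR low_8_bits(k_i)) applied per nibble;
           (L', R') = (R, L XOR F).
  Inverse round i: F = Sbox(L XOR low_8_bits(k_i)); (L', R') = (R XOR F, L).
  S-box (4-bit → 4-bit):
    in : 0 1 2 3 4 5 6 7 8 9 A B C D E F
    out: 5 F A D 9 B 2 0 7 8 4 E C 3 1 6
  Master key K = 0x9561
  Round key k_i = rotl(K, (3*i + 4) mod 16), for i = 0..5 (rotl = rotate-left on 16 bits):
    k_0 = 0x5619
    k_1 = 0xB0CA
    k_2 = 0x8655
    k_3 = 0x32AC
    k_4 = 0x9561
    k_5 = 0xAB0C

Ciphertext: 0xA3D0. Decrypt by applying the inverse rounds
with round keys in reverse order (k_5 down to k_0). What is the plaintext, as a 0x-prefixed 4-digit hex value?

s_0 = ciphertext = 0xA3D0
s_1 = InvRound(s_0, k_5) = 0x96A3
s_2 = InvRound(s_1, k_4) = 0xC396
s_3 = InvRound(s_2, k_3) = 0xB0C3
s_4 = InvRound(s_3, k_2) = 0xD8B0
s_5 = InvRound(s_4, k_1) = 0x4AD8
s_6 = InvRound(s_5, k_0) = 0x654A

0x654A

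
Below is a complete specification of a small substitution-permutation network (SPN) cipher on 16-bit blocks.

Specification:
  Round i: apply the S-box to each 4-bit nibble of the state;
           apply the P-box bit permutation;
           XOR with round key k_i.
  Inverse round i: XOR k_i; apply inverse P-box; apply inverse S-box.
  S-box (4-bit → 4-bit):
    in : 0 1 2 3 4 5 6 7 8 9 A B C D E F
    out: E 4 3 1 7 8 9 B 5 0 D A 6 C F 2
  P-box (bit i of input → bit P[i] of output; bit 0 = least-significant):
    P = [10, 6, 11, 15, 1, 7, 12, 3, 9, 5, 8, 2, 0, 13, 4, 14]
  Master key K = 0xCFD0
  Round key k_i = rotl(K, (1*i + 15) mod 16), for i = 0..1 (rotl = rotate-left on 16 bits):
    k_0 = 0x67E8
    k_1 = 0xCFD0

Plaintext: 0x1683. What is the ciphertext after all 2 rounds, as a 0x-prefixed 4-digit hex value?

s_0 = plaintext = 0x1683
s_1 = Round(s_0, k_0) = 0x71FE
s_2 = Round(s_1, k_1) = 0x2211

0x2211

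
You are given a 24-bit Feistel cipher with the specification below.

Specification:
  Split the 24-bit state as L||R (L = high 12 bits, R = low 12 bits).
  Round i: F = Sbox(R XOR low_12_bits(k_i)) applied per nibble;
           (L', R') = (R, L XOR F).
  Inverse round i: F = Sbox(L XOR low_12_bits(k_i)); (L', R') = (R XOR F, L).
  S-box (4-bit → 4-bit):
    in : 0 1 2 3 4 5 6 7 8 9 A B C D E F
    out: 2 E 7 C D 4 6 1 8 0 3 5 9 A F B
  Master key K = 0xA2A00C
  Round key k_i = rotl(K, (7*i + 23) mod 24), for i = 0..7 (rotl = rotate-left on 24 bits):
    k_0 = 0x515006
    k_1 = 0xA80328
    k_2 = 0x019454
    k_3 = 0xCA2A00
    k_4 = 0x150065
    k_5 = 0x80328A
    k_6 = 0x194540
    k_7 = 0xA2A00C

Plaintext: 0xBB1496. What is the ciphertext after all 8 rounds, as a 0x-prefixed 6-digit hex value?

s_0 = plaintext = 0xBB1496
s_1 = Round(s_0, k_0) = 0x4966B3
s_2 = Round(s_1, k_1) = 0x6B3093
s_3 = Round(s_2, k_2) = 0x093B22
s_4 = Round(s_3, k_3) = 0xB22EE4
s_5 = Round(s_4, k_4) = 0xEE44AC
s_6 = Round(s_5, k_5) = 0x4AC892
s_7 = Round(s_6, k_6) = 0x892E0B
s_8 = Round(s_7, k_7) = 0xE0B7B3

0xE0B7B3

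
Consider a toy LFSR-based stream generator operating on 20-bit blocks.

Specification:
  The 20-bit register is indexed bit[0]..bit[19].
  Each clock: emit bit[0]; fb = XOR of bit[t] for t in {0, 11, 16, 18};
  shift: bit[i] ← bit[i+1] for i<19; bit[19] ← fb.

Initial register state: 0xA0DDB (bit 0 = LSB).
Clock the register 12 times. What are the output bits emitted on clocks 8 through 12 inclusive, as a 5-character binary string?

reg_0 = 0xA0DDB
clock 1: out=1, reg = 0x506ED
clock 2: out=1, reg = 0xA8376
clock 3: out=0, reg = 0x541BB
clock 4: out=1, reg = 0xAA0DD
clock 5: out=1, reg = 0xD506E
clock 6: out=0, reg = 0x6A837
clock 7: out=1, reg = 0xB541B
clock 8: out=1, reg = 0x5AA0D
clock 9: out=1, reg = 0x2D506
clock 10: out=0, reg = 0x16A83
clock 11: out=1, reg = 0x8B541
clock 12: out=1, reg = 0xC5AA0

11011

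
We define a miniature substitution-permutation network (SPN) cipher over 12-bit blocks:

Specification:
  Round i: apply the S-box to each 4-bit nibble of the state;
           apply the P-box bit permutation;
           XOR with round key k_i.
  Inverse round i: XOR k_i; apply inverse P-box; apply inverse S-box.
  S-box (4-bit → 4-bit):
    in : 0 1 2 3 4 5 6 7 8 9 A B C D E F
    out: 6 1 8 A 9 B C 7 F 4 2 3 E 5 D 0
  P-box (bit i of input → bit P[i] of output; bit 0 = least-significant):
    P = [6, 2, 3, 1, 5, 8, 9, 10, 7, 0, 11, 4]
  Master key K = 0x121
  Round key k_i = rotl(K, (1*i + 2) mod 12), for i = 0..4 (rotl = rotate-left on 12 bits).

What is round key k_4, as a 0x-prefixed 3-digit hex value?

0x844

K = 0x121
k_0 = rotl(K, (1*0+2) mod 12) = rotl(K, 2) = 0x484
k_1 = rotl(K, (1*1+2) mod 12) = rotl(K, 3) = 0x908
k_2 = rotl(K, (1*2+2) mod 12) = rotl(K, 4) = 0x211
k_3 = rotl(K, (1*3+2) mod 12) = rotl(K, 5) = 0x422
k_4 = rotl(K, (1*4+2) mod 12) = rotl(K, 6) = 0x844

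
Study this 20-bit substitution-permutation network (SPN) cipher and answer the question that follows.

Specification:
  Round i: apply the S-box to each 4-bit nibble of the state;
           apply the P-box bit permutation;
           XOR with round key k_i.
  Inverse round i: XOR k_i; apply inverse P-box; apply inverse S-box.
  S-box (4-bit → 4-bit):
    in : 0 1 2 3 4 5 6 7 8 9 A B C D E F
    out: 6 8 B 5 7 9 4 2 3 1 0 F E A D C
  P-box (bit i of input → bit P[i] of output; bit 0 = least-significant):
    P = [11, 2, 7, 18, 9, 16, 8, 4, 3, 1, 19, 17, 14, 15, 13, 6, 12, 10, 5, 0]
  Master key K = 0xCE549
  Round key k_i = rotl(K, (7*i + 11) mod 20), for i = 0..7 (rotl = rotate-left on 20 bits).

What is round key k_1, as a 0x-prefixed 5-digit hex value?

0x73952

K = 0xCE549
k_0 = rotl(K, (7*0+11) mod 20) = rotl(K, 11) = 0xA4E72
k_1 = rotl(K, (7*1+11) mod 20) = rotl(K, 18) = 0x73952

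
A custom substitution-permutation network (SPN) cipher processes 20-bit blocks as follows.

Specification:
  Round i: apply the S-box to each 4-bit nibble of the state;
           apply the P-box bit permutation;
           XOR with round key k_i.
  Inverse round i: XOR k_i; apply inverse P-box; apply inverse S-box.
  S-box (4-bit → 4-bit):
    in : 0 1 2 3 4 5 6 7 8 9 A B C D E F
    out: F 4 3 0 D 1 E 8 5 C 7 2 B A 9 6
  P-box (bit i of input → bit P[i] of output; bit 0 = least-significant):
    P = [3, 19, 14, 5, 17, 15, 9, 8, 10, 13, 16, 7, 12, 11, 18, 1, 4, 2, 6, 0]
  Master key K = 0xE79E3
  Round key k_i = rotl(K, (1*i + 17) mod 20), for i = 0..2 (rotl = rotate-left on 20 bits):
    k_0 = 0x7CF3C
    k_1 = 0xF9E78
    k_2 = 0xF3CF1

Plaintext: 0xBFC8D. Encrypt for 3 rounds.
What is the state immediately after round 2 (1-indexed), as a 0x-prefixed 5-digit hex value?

0xECD33

s_0 = plaintext = 0xBFC8D
s_1 = Round(s_0, k_0) = 0x9E198
s_2 = Round(s_1, k_1) = 0xECD33
s_3 = Round(s_2, k_2) = 0xF0462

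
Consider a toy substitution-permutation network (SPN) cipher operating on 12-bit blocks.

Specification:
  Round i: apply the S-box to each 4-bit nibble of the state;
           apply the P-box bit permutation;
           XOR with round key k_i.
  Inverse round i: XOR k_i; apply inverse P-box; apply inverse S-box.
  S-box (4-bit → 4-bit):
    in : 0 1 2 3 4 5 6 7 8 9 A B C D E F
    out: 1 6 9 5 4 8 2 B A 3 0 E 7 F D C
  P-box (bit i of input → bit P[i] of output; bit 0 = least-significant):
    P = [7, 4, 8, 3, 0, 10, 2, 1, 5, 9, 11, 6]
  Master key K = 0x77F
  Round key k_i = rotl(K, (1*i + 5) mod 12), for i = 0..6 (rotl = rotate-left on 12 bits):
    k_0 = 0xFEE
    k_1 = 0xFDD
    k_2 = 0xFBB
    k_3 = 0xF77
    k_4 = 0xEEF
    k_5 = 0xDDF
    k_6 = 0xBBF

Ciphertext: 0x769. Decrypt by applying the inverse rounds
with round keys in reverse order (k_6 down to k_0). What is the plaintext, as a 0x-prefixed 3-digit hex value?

0xB75

s_0 = ciphertext = 0x769
s_1 = InvRound(s_0, k_6) = 0xFB9
s_2 = InvRound(s_1, k_5) = 0x7FA
s_3 = InvRound(s_2, k_4) = 0x431
s_4 = InvRound(s_3, k_3) = 0xBF4
s_5 = InvRound(s_4, k_2) = 0x5D5
s_6 = InvRound(s_5, k_1) = 0x1A5
s_7 = InvRound(s_6, k_0) = 0xB75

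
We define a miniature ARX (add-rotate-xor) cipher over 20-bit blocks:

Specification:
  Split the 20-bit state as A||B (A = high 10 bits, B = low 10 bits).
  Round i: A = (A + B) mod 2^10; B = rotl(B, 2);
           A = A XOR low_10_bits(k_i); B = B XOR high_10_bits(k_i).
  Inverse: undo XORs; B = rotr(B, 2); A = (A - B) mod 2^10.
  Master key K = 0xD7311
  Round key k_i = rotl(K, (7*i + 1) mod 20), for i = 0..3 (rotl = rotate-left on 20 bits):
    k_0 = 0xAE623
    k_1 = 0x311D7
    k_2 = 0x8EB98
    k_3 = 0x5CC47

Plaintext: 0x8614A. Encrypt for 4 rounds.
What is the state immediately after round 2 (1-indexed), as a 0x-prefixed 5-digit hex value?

s_0 = plaintext = 0x8614A
s_1 = Round(s_0, k_0) = 0x50790
s_2 = Round(s_1, k_1) = 0x41A87
s_3 = Round(s_2, k_2) = 0x05424
s_4 = Round(s_3, k_3) = 0x1F9E3

0x41A87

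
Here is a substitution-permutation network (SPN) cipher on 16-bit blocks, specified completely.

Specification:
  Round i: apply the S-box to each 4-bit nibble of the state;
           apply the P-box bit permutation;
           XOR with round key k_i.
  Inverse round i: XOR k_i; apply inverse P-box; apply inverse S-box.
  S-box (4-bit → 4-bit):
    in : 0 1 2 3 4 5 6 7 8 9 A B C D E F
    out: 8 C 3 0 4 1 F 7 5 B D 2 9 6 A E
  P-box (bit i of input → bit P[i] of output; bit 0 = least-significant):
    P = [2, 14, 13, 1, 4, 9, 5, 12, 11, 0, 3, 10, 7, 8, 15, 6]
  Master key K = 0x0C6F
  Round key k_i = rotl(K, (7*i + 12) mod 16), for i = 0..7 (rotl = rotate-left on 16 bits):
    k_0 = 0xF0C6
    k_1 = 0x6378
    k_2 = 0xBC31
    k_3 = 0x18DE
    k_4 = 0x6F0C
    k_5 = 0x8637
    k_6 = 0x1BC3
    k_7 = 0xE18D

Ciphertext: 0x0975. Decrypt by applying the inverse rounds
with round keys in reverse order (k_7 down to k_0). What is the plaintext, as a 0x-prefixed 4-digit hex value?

0x356A

s_0 = ciphertext = 0x0975
s_1 = InvRound(s_0, k_7) = 0xA88D
s_2 = InvRound(s_1, k_6) = 0xF4EA
s_3 = InvRound(s_2, k_5) = 0xCD97
s_4 = InvRound(s_3, k_4) = 0x8D21
s_5 = InvRound(s_4, k_3) = 0x6FAC
s_6 = InvRound(s_5, k_2) = 0x7D92
s_7 = InvRound(s_6, k_1) = 0xCAF0
s_8 = InvRound(s_7, k_0) = 0x356A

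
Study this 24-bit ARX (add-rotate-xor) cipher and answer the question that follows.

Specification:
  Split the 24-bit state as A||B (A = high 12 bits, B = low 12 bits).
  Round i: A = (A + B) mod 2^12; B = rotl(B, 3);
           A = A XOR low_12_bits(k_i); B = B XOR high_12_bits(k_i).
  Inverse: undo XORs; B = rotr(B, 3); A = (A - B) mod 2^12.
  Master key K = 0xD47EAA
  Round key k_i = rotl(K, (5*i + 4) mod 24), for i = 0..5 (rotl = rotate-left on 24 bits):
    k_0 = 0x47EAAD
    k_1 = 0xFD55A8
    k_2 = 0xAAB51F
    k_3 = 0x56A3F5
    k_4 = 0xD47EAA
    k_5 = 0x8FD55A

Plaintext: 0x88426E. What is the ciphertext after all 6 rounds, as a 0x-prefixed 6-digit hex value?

0xBA58AD

s_0 = plaintext = 0x88426E
s_1 = Round(s_0, k_0) = 0x05F70F
s_2 = Round(s_1, k_1) = 0x2C67AE
s_3 = Round(s_2, k_2) = 0xF6B7D8
s_4 = Round(s_3, k_3) = 0x4B6BA9
s_5 = Round(s_4, k_4) = 0xEF500A
s_6 = Round(s_5, k_5) = 0xBA58AD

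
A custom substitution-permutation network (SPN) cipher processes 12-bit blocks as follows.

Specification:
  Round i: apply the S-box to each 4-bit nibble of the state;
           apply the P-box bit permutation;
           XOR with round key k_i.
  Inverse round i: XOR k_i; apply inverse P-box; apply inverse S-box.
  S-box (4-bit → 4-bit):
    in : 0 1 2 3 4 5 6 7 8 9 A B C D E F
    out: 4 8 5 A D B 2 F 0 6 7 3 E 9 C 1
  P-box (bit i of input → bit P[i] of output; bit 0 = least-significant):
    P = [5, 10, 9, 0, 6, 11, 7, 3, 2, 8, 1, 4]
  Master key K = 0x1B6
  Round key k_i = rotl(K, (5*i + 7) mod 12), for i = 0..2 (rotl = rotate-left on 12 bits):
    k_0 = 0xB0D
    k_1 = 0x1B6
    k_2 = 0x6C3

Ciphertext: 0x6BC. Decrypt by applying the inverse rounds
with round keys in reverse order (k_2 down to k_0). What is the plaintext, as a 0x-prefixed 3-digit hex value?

s_0 = ciphertext = 0x6BC
s_1 = InvRound(s_0, k_2) = 0x4DD
s_2 = InvRound(s_1, k_1) = 0x9D5
s_3 = InvRound(s_2, k_0) = 0x140

0x140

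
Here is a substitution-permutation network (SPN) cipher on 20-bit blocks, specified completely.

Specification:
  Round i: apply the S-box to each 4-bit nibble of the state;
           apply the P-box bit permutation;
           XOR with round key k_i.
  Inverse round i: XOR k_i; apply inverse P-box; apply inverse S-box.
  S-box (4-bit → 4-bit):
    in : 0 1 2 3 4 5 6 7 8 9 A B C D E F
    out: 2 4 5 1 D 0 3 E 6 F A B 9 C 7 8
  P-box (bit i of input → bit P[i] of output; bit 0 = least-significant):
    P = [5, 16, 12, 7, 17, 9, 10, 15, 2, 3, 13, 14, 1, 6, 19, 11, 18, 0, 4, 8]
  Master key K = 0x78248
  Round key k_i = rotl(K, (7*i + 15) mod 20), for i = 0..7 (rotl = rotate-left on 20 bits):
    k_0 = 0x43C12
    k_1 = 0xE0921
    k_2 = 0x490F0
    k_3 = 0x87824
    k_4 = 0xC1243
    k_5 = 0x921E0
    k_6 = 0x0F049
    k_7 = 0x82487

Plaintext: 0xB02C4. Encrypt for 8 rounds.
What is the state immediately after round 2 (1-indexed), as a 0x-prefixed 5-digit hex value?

0x3F9F1

s_0 = plaintext = 0xB02C4
s_1 = Round(s_0, k_0) = 0x28DF7
s_2 = Round(s_1, k_1) = 0x3F9F1
s_3 = Round(s_2, k_2) = 0x068FC
s_4 = Round(s_3, k_3) = 0x8D8CF
s_5 = Round(s_4, k_4) = 0x6BADA
s_6 = Round(s_5, k_5) = 0xCED2B
s_7 = Round(s_6, k_6) = 0xF95AB
s_8 = Round(s_7, k_7) = 0x1AF65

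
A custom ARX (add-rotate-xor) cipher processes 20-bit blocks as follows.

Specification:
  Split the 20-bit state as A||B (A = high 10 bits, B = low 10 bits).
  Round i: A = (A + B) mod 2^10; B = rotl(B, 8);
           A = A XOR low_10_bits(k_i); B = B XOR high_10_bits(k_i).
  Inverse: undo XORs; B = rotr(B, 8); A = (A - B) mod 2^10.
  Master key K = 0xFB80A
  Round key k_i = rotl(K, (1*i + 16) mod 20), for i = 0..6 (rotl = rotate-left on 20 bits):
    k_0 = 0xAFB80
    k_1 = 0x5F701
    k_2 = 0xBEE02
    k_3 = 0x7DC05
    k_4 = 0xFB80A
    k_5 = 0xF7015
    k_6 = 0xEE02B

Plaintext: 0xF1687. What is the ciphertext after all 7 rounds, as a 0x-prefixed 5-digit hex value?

s_0 = plaintext = 0xF1687
s_1 = Round(s_0, k_0) = 0x7311F
s_2 = Round(s_1, k_1) = 0x7AA3A
s_3 = Round(s_2, k_2) = 0x89875
s_4 = Round(s_3, k_3) = 0xA78EA
s_5 = Round(s_4, k_4) = 0xE09D4
s_6 = Round(s_5, k_5) = 0x50FA9
s_7 = Round(s_6, k_6) = 0x31E52

0x31E52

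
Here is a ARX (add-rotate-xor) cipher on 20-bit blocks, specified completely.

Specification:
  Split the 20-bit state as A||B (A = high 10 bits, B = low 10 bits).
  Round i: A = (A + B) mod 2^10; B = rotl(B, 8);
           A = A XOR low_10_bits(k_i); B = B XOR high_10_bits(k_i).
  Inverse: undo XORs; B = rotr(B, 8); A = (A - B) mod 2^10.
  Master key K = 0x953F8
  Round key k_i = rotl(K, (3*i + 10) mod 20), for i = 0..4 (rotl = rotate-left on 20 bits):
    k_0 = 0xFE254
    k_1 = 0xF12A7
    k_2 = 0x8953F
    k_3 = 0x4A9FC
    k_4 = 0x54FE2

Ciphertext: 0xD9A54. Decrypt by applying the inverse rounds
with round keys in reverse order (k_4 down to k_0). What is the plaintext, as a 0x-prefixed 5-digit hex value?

0xD3F83

s_0 = ciphertext = 0xD9A54
s_1 = InvRound(s_0, k_4) = 0x1941F
s_2 = InvRound(s_1, k_3) = 0x310D5
s_3 = InvRound(s_2, k_2) = 0x8E7C2
s_4 = InvRound(s_3, k_1) = 0x21818
s_5 = InvRound(s_4, k_0) = 0xD3F83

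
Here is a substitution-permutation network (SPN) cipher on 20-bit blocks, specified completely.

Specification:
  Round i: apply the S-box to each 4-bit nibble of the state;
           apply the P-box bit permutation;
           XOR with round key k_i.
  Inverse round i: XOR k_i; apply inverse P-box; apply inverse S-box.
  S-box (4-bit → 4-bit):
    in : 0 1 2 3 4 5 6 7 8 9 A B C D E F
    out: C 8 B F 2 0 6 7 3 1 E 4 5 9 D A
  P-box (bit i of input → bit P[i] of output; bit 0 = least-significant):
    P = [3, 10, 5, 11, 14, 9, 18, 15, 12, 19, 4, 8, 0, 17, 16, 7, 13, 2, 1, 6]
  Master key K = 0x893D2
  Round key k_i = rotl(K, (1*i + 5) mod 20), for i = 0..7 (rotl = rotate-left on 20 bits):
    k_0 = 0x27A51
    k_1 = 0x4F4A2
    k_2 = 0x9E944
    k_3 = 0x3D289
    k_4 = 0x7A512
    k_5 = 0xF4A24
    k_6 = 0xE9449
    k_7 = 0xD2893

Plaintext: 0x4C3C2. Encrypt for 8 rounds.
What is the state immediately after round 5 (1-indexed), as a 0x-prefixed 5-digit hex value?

s_0 = plaintext = 0x4C3C2
s_1 = Round(s_0, k_0) = 0xF274C
s_2 = Round(s_1, k_1) = 0xEE65F
s_3 = Round(s_2, k_2) = 0x0C597
s_4 = Round(s_3, k_3) = 0x296E2
s_5 = Round(s_4, k_4) = 0xB494F
s_6 = Round(s_5, k_5) = 0xD5426
s_7 = Round(s_6, k_6) = 0x67229
s_8 = Round(s_7, k_7) = 0x6FB9C

0xB494F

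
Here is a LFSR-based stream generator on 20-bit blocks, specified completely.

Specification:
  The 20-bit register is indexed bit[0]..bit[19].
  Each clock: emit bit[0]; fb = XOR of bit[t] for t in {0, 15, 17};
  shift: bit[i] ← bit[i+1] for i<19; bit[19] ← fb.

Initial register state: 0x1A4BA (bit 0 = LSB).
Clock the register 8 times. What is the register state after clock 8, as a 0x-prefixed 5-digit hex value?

reg_0 = 0x1A4BA
clock 1: out=0, reg = 0x8D25D
clock 2: out=1, reg = 0x4692E
clock 3: out=0, reg = 0x23497
clock 4: out=1, reg = 0x11A4B
clock 5: out=1, reg = 0x88D25
clock 6: out=1, reg = 0x44692
clock 7: out=0, reg = 0x22349
clock 8: out=1, reg = 0x111A4

0x111A4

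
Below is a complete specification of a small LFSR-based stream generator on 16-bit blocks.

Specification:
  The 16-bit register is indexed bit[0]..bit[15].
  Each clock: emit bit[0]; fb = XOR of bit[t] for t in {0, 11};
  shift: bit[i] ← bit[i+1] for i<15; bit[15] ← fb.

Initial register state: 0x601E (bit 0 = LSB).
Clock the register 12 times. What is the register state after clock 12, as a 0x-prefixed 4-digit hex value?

reg_0 = 0x601E
clock 1: out=0, reg = 0x300F
clock 2: out=1, reg = 0x9807
clock 3: out=1, reg = 0x4C03
clock 4: out=1, reg = 0x2601
clock 5: out=1, reg = 0x9300
clock 6: out=0, reg = 0x4980
clock 7: out=0, reg = 0xA4C0
clock 8: out=0, reg = 0x5260
clock 9: out=0, reg = 0x2930
clock 10: out=0, reg = 0x9498
clock 11: out=0, reg = 0x4A4C
clock 12: out=0, reg = 0xA526

0xA526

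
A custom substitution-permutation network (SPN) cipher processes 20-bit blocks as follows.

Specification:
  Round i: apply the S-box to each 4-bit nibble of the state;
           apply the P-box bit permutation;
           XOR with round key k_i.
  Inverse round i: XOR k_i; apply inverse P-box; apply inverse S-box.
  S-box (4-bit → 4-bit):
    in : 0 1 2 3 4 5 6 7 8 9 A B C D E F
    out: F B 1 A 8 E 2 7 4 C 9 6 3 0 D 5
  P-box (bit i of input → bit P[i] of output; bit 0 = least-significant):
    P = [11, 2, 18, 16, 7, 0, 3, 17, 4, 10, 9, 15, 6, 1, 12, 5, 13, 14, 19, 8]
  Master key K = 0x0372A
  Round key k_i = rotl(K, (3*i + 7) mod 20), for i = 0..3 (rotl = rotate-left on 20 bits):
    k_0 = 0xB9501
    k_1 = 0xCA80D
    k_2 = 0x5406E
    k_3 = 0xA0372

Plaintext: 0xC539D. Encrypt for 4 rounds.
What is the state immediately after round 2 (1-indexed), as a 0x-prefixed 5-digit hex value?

s_0 = plaintext = 0xC539D
s_1 = Round(s_0, k_0) = 0x9612B
s_2 = Round(s_1, k_1) = 0x02D9B
s_3 = Round(s_2, k_2) = 0xB2122
s_4 = Round(s_3, k_3) = 0x2CFA2

0x02D9B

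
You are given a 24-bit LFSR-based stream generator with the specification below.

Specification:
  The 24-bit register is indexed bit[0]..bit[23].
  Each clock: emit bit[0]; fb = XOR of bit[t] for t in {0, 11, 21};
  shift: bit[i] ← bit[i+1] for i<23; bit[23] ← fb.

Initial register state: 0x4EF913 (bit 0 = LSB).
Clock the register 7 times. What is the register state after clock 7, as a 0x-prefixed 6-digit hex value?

0x7C9DF2

reg_0 = 0x4EF913
clock 1: out=1, reg = 0x277C89
clock 2: out=1, reg = 0x93BE44
clock 3: out=0, reg = 0xC9DF22
clock 4: out=0, reg = 0xE4EF91
clock 5: out=1, reg = 0xF277C8
clock 6: out=0, reg = 0xF93BE4
clock 7: out=0, reg = 0x7C9DF2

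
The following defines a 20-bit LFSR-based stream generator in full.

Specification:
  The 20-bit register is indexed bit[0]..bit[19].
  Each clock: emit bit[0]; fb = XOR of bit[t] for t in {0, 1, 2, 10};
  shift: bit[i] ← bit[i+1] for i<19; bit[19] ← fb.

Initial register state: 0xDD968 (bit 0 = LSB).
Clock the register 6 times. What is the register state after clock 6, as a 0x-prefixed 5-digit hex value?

reg_0 = 0xDD968
clock 1: out=0, reg = 0x6ECB4
clock 2: out=0, reg = 0x3765A
clock 3: out=0, reg = 0x1BB2D
clock 4: out=1, reg = 0x0DD96
clock 5: out=0, reg = 0x86ECB
clock 6: out=1, reg = 0xC3765

0xC3765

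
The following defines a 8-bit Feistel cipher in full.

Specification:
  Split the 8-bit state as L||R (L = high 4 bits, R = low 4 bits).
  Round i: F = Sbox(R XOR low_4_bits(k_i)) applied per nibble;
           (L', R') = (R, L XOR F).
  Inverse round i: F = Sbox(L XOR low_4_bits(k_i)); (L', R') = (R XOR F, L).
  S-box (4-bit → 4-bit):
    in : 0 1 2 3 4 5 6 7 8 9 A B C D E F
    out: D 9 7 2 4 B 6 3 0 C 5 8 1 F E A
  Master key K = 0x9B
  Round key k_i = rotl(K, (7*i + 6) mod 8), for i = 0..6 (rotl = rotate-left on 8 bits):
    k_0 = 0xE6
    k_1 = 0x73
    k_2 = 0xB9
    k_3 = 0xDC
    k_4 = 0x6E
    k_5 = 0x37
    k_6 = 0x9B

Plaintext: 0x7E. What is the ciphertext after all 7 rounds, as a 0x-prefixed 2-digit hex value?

s_0 = plaintext = 0x7E
s_1 = Round(s_0, k_0) = 0xE7
s_2 = Round(s_1, k_1) = 0x7A
s_3 = Round(s_2, k_2) = 0xA5
s_4 = Round(s_3, k_3) = 0x56
s_5 = Round(s_4, k_4) = 0x65
s_6 = Round(s_5, k_5) = 0x51
s_7 = Round(s_6, k_6) = 0x10

0x10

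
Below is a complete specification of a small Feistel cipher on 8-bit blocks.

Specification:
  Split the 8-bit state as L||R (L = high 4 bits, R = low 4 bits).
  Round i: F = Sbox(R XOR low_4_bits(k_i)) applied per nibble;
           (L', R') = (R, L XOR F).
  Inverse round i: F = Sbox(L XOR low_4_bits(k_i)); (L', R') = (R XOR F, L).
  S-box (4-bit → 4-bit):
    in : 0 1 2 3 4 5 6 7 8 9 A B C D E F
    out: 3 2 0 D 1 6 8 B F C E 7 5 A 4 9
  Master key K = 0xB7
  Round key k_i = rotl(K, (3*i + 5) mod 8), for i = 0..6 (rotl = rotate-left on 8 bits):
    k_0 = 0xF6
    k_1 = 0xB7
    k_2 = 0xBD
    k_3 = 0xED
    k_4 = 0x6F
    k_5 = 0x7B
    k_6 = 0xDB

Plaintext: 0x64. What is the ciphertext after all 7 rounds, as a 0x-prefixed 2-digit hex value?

s_0 = plaintext = 0x64
s_1 = Round(s_0, k_0) = 0x46
s_2 = Round(s_1, k_1) = 0x66
s_3 = Round(s_2, k_2) = 0x61
s_4 = Round(s_3, k_3) = 0x13
s_5 = Round(s_4, k_4) = 0x34
s_6 = Round(s_5, k_5) = 0x4A
s_7 = Round(s_6, k_6) = 0xA6

0xA6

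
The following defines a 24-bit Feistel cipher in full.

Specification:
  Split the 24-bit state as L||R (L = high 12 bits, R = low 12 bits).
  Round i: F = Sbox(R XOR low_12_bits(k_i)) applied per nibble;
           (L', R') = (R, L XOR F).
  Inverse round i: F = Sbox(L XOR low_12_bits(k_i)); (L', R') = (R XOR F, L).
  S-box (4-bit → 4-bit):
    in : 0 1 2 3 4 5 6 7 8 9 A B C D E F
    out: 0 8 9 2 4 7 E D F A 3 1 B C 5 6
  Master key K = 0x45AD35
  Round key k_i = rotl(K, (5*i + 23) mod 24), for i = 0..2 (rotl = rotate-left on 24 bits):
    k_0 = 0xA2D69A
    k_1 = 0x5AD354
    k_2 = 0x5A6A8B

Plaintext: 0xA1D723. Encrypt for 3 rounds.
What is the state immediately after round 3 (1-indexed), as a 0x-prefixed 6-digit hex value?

s_0 = plaintext = 0xA1D723
s_1 = Round(s_0, k_0) = 0x723207
s_2 = Round(s_1, k_1) = 0x207F51
s_3 = Round(s_2, k_2) = 0xF515C4

0xF515C4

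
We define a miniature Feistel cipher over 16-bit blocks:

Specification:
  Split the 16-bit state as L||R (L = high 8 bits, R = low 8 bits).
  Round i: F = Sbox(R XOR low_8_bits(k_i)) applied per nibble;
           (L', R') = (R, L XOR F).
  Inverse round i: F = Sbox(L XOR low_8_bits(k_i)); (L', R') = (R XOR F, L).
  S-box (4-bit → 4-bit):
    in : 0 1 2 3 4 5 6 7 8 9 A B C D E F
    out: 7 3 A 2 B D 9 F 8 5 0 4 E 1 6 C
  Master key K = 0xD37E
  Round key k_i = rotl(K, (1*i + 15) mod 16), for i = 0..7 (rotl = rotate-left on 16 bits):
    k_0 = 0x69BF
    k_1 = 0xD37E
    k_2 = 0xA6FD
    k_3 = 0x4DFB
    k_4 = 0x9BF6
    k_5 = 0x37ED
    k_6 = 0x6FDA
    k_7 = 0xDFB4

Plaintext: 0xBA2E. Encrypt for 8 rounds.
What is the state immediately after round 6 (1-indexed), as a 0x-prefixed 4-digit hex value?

0x7273

s_0 = plaintext = 0xBA2E
s_1 = Round(s_0, k_0) = 0x2EE9
s_2 = Round(s_1, k_1) = 0xE971
s_3 = Round(s_2, k_2) = 0x7167
s_4 = Round(s_3, k_3) = 0x672F
s_5 = Round(s_4, k_4) = 0x2F72
s_6 = Round(s_5, k_5) = 0x7273
s_7 = Round(s_6, k_6) = 0x7377
s_8 = Round(s_7, k_7) = 0x7791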